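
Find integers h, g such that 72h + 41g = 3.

Step 1: Check solvability.
gcd(72, 41) = 1
Since 1 divides 3, solutions exist.

Step 2: Apply extended Euclidean algorithm to find gcd.
We find integers such that 72*x0 + 41*y0 = 1

Step 3: Scale the particular solution.
Multiply by 3/1 = 3:
h = 12, g = -21

Step 4: Verify.
72*(12) + 41*(-21) = 3 = 3 ✓

h = 12, g = -21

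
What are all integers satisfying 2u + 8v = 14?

Step 1: Compute gcd(2, 8) = 2.
Since 2 divides 14, solutions exist.

Step 2: Find a particular solution using extended Euclidean algorithm.
We get u₀ = 7, v₀ = 0.
Check: 2*7 + 8*0 = 14 = 14 ✓

Step 3: Write the general solution.
u = 7 + (8/2)t = 7 + 4t
v = 0 - (2/2)t = 0 - 1t
for any integer t.

u = 7 + 4t, v = 0 - 1t for integer t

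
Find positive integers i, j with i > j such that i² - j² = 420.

Factor: i² - j² = (i+j)(i-j) = 420.
We need two factors of 420 with the same parity.
Use i+j = 210 and i-j = 2 (product 210·2 = 420).
Adding: 2i = 212, so i = 106.
Subtracting: 2j = 208, so j = 104.
Check: 106² - 104² = 11236 - 10816 = 420 ✓

i = 106, j = 104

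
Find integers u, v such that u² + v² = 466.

We need to find integers u, v > 0 such that u² + v² = 466.
Trying u = 5: v² = 466 - 5² = 466 - 25 = 441
v = 21
Check: 5² + 21² = 25 + 441 = 466 ✓

466 = 5² + 21²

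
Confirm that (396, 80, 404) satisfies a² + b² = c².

Compute a² + b² = 396² + 80² = 156816 + 6400 = 163216
Compute c² = 404² = 163216
Since 163216 = 163216, confirmed.

Yes, it is a Pythagorean triple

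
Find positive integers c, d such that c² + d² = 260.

Search for c with 260 - c² a perfect square.
c = 2: 260 - 2² = 260 - 4 = 256 = 16² ✓
So c = 2, d = 16.

c = 2, d = 16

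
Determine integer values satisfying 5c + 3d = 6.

Step 1: Check solvability.
gcd(5, 3) = 1
Since 1 divides 6, solutions exist.

Step 2: Apply extended Euclidean algorithm to find gcd.
We find integers such that 5*x0 + 3*y0 = 1

Step 3: Scale the particular solution.
Multiply by 6/1 = 6:
c = -6, d = 12

Step 4: Verify.
5*(-6) + 3*(12) = 6 = 6 ✓

c = -6, d = 12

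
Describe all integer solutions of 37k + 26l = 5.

Step 1: Compute gcd(37, 26) = 1.
Since 1 divides 5, solutions exist.

Step 2: Find a particular solution using extended Euclidean algorithm.
We get k₀ = -35, l₀ = 50.
Check: 37*-35 + 26*50 = 5 = 5 ✓

Step 3: Write the general solution.
k = -35 + (26/1)t = -35 + 26t
l = 50 - (37/1)t = 50 - 37t
for any integer t.

k = -35 + 26t, l = 50 - 37t for integer t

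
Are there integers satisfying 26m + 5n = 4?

Step 1: Compute gcd(26, 5).
gcd(26, 5) = 1

Step 2: Check divisibility.
Does 1 divide 4? 4 = 1 x 4, so yes.

By the theorem on linear Diophantine equations, 26m + 5n = 4 has integer solutions if and only if gcd(26, 5) divides 4. Since 1 | 4, solutions exist.

Yes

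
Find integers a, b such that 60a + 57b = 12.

Step 1: Check solvability.
gcd(60, 57) = 3
Since 3 divides 12, solutions exist.

Step 2: Apply extended Euclidean algorithm to find gcd.
We find integers such that 60*x0 + 57*y0 = 3

Step 3: Scale the particular solution.
Multiply by 12/3 = 4:
a = 4, b = -4

Step 4: Verify.
60*(4) + 57*(-4) = 12 = 12 ✓

a = 4, b = -4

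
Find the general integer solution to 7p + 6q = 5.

Step 1: Compute gcd(7, 6) = 1.
Since 1 divides 5, solutions exist.

Step 2: Find a particular solution using extended Euclidean algorithm.
We get p₀ = 5, q₀ = -5.
Check: 7*5 + 6*-5 = 5 = 5 ✓

Step 3: Write the general solution.
p = 5 + (6/1)t = 5 + 6t
q = -5 - (7/1)t = -5 - 7t
for any integer t.

p = 5 + 6t, q = -5 - 7t for integer t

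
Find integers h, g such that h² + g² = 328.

We need to find integers h, g > 0 such that h² + g² = 328.
Trying h = 2: g² = 328 - 2² = 328 - 4 = 324
g = 18
Check: 2² + 18² = 4 + 324 = 328 ✓

328 = 2² + 18²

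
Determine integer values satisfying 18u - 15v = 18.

Step 1: Check solvability.
gcd(18, 15) = 3
Since 3 divides 18, solutions exist.

Step 2: Apply extended Euclidean algorithm to find gcd.
We find integers such that 18*x0 + 15*y0 = 3

Step 3: Scale the particular solution.
Multiply by 18/3 = 6:
u = 6, v = 6

Step 4: Verify.
18*(6) - 15*(6) = 18 = 18 ✓

u = 6, v = 6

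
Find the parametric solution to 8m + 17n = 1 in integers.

Step 1: Compute gcd(8, 17) = 1.
Since 1 divides 1, solutions exist.

Step 2: Find a particular solution using extended Euclidean algorithm.
We get m₀ = -2, n₀ = 1.
Check: 8*-2 + 17*1 = 1 = 1 ✓

Step 3: Write the general solution.
m = -2 + (17/1)t = -2 + 17t
n = 1 - (8/1)t = 1 - 8t
for any integer t.

m = -2 + 17t, n = 1 - 8t for integer t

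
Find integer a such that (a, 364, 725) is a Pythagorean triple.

a² = c² - b² = 725² - 364² = 525625 - 132496 = 393129
a = sqrt(393129) = 627

627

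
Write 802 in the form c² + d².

We need to find integers c, d > 0 such that c² + d² = 802.
Trying c = 19: d² = 802 - 19² = 802 - 361 = 441
d = 21
Check: 19² + 21² = 361 + 441 = 802 ✓

802 = 19² + 21²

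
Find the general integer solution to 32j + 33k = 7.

Step 1: Compute gcd(32, 33) = 1.
Since 1 divides 7, solutions exist.

Step 2: Find a particular solution using extended Euclidean algorithm.
We get j₀ = -7, k₀ = 7.
Check: 32*-7 + 33*7 = 7 = 7 ✓

Step 3: Write the general solution.
j = -7 + (33/1)t = -7 + 33t
k = 7 - (32/1)t = 7 - 32t
for any integer t.

j = -7 + 33t, k = 7 - 32t for integer t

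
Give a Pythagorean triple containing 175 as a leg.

We need the other leg and hypotenuse such that 175² + x² = c².
Take x = 288, c = 337: 175² + 288² = 30625 + 82944 = 113569 = 337² ✓
Triple: (175, 288, 337)

(175, 288, 337)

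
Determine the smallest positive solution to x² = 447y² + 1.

We seek the smallest positive integers (x, y) with x² - 447y² = 1, i.e., x² = 447y² + 1.
Try successive y values:
y = 1: x² = 447·1² + 1 = 448, not a perfect square
y = 2: x² = 447·2² + 1 = 1789, not a perfect square
y = 3: x² = 447·3² + 1 = 4024, not a perfect square
... continuing the search (or via continued fractions) ...
y = 7: x² = 447·7² + 1 = 21904, x = 148 ✓

Verify: 148² - 447·7² = 21904 - 21903 = 1 ✓

x = 148, y = 7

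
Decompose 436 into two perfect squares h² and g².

We need to find integers h, g > 0 such that h² + g² = 436.
Trying h = 6: g² = 436 - 6² = 436 - 36 = 400
g = 20
Check: 6² + 20² = 36 + 400 = 436 ✓

436 = 6² + 20²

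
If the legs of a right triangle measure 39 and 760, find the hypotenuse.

c² = a² + b² = 39² + 760² = 1521 + 577600 = 579121
c = 761

761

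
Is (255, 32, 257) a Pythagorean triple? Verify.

Compute a² + b² = 255² + 32² = 65025 + 1024 = 66049
Compute c² = 257² = 66049
Since 66049 = 66049, confirmed.

Yes, it is a Pythagorean triple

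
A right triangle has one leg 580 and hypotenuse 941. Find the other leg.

a² = c² - b² = 885481 - 336400 = 549081
a = 741

741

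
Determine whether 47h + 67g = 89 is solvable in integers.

Step 1: Compute gcd(47, 67).
gcd(47, 67) = 1

Step 2: Check divisibility.
Does 1 divide 89? 89 = 1 x 89, so yes.

By the theorem on linear Diophantine equations, 47h + 67g = 89 has integer solutions if and only if gcd(47, 67) divides 89. Since 1 | 89, solutions exist.

Yes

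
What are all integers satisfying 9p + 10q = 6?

Step 1: Compute gcd(9, 10) = 1.
Since 1 divides 6, solutions exist.

Step 2: Find a particular solution using extended Euclidean algorithm.
We get p₀ = -6, q₀ = 6.
Check: 9*-6 + 10*6 = 6 = 6 ✓

Step 3: Write the general solution.
p = -6 + (10/1)t = -6 + 10t
q = 6 - (9/1)t = 6 - 9t
for any integer t.

p = -6 + 10t, q = 6 - 9t for integer t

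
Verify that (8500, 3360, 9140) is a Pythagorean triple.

Compute a² + b² = 8500² + 3360² = 72250000 + 11289600 = 83539600
Compute c² = 9140² = 83539600
Since 83539600 = 83539600, confirmed.

Yes, it is a Pythagorean triple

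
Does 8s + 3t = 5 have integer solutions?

Step 1: Compute gcd(8, 3).
gcd(8, 3) = 1

Step 2: Check divisibility.
Does 1 divide 5? 5 = 1 x 5, so yes.

By the theorem on linear Diophantine equations, 8s + 3t = 5 has integer solutions if and only if gcd(8, 3) divides 5. Since 1 | 5, solutions exist.

Yes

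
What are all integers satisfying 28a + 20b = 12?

Step 1: Compute gcd(28, 20) = 4.
Since 4 divides 12, solutions exist.

Step 2: Find a particular solution using extended Euclidean algorithm.
We get a₀ = -6, b₀ = 9.
Check: 28*-6 + 20*9 = 12 = 12 ✓

Step 3: Write the general solution.
a = -6 + (20/4)t = -6 + 5t
b = 9 - (28/4)t = 9 - 7t
for any integer t.

a = -6 + 5t, b = 9 - 7t for integer t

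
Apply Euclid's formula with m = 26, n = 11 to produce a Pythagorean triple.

a = m² - n² = 26² - 11² = 676 - 121 = 555
b = 2mn = 2·26·11 = 572
c = m² + n² = 676 + 121 = 797
Verify: 555² + 572² = 308025 + 327184 = 635209 = 797² ✓

(555, 572, 797)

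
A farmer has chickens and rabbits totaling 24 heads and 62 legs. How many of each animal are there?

Let c = chickens, r = rabbits.
Heads: c + r = 24
Legs: 2c + 4r = 62
From the first equation, c = 24 - r. Substitute:
2(24 - r) + 4r = 62
48 + 2r = 62
r = (62 - 48)/2 = 7
c = 24 - 7 = 17

Chickens: 17, Rabbits: 7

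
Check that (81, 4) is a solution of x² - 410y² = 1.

Compute x² = 81² = 6561
Compute 410y² = 410·4² = 410·16 = 6560
x² - 410y² = 6561 - 6560 = 1
Since this equals 1, (81, 4) is a solution.

Yes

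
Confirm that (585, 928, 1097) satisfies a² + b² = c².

Compute a² + b² = 585² + 928² = 342225 + 861184 = 1203409
Compute c² = 1097² = 1203409
Since 1203409 = 1203409, confirmed.

Yes, it is a Pythagorean triple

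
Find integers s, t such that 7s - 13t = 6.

Step 1: Check solvability.
gcd(7, 13) = 1
Since 1 divides 6, solutions exist.

Step 2: Apply extended Euclidean algorithm to find gcd.
We find integers such that 7*x0 + 13*y0 = 1

Step 3: Scale the particular solution.
Multiply by 6/1 = 6:
s = 12, t = 6

Step 4: Verify.
7*(12) - 13*(6) = 6 = 6 ✓

s = 12, t = 6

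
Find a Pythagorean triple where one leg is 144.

We need the other leg and hypotenuse such that 144² + x² = c².
Take x = 130, c = 194: 144² + 130² = 20736 + 16900 = 37636 = 194² ✓
Triple: (130, 144, 194)

(130, 144, 194)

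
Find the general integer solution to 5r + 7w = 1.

Step 1: Compute gcd(5, 7) = 1.
Since 1 divides 1, solutions exist.

Step 2: Find a particular solution using extended Euclidean algorithm.
We get r₀ = 3, w₀ = -2.
Check: 5*3 + 7*-2 = 1 = 1 ✓

Step 3: Write the general solution.
r = 3 + (7/1)t = 3 + 7t
w = -2 - (5/1)t = -2 - 5t
for any integer t.

r = 3 + 7t, w = -2 - 5t for integer t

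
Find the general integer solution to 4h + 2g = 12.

Step 1: Compute gcd(4, 2) = 2.
Since 2 divides 12, solutions exist.

Step 2: Find a particular solution using extended Euclidean algorithm.
We get h₀ = 0, g₀ = 6.
Check: 4*0 + 2*6 = 12 = 12 ✓

Step 3: Write the general solution.
h = 0 + (2/2)t = 0 + 1t
g = 6 - (4/2)t = 6 - 2t
for any integer t.

h = 0 + 1t, g = 6 - 2t for integer t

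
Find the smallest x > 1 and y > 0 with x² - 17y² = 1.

We seek the smallest positive integers (x, y) with x² - 17y² = 1, i.e., x² = 17y² + 1.
Try successive y values:
y = 1: x² = 17·1² + 1 = 18, not a perfect square
y = 2: x² = 17·2² + 1 = 69, not a perfect square
y = 3: x² = 17·3² + 1 = 154, not a perfect square
... continuing the search (or via continued fractions) ...
y = 8: x² = 17·8² + 1 = 1089, x = 33 ✓

Verify: 33² - 17·8² = 1089 - 1088 = 1 ✓

x = 33, y = 8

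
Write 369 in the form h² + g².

We need to find integers h, g > 0 such that h² + g² = 369.
Trying h = 12: g² = 369 - 12² = 369 - 144 = 225
g = 15
Check: 12² + 15² = 144 + 225 = 369 ✓

369 = 12² + 15²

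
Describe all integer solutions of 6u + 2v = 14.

Step 1: Compute gcd(6, 2) = 2.
Since 2 divides 14, solutions exist.

Step 2: Find a particular solution using extended Euclidean algorithm.
We get u₀ = 0, v₀ = 7.
Check: 6*0 + 2*7 = 14 = 14 ✓

Step 3: Write the general solution.
u = 0 + (2/2)t = 0 + 1t
v = 7 - (6/2)t = 7 - 3t
for any integer t.

u = 0 + 1t, v = 7 - 3t for integer t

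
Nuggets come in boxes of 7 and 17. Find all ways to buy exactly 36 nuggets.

We need non-negative integers (x, y) with 7x + 17y = 36.
For each x in 0..5, check if 36 - 7x is a non-negative multiple of 17.
No x yields an integer y ≥ 0.

No solution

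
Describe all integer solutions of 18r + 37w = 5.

Step 1: Compute gcd(18, 37) = 1.
Since 1 divides 5, solutions exist.

Step 2: Find a particular solution using extended Euclidean algorithm.
We get r₀ = -10, w₀ = 5.
Check: 18*-10 + 37*5 = 5 = 5 ✓

Step 3: Write the general solution.
r = -10 + (37/1)t = -10 + 37t
w = 5 - (18/1)t = 5 - 18t
for any integer t.

r = -10 + 37t, w = 5 - 18t for integer t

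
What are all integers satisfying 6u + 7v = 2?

Step 1: Compute gcd(6, 7) = 1.
Since 1 divides 2, solutions exist.

Step 2: Find a particular solution using extended Euclidean algorithm.
We get u₀ = -2, v₀ = 2.
Check: 6*-2 + 7*2 = 2 = 2 ✓

Step 3: Write the general solution.
u = -2 + (7/1)t = -2 + 7t
v = 2 - (6/1)t = 2 - 6t
for any integer t.

u = -2 + 7t, v = 2 - 6t for integer t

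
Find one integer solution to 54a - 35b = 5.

Step 1: Check solvability.
gcd(54, 35) = 1
Since 1 divides 5, solutions exist.

Step 2: Apply extended Euclidean algorithm to find gcd.
We find integers such that 54*x0 + 35*y0 = 1

Step 3: Scale the particular solution.
Multiply by 5/1 = 5:
a = -55, b = -85

Step 4: Verify.
54*(-55) - 35*(-85) = 5 = 5 ✓

a = -55, b = -85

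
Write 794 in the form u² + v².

We need to find integers u, v > 0 such that u² + v² = 794.
Trying u = 13: v² = 794 - 13² = 794 - 169 = 625
v = 25
Check: 13² + 25² = 169 + 625 = 794 ✓

794 = 13² + 25²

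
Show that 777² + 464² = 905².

Compute a² + b² = 777² + 464² = 603729 + 215296 = 819025
Compute c² = 905² = 819025
Since 819025 = 819025, confirmed.

Yes, it is a Pythagorean triple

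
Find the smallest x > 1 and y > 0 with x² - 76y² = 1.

We seek the smallest positive integers (x, y) with x² - 76y² = 1, i.e., x² = 76y² + 1.
Try successive y values:
y = 1: x² = 76·1² + 1 = 77, not a perfect square
y = 2: x² = 76·2² + 1 = 305, not a perfect square
y = 3: x² = 76·3² + 1 = 685, not a perfect square
... continuing the search (or via continued fractions) ...
y = 6630: x² = 76·6630² + 1 = 3340724401, x = 57799 ✓

Verify: 57799² - 76·6630² = 3340724401 - 3340724400 = 1 ✓

x = 57799, y = 6630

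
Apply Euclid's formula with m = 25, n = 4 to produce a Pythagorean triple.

a = m² - n² = 25² - 4² = 625 - 16 = 609
b = 2mn = 2·25·4 = 200
c = m² + n² = 625 + 16 = 641
Verify: 609² + 200² = 370881 + 40000 = 410881 = 641² ✓

(609, 200, 641)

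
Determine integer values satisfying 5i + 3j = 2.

Step 1: Check solvability.
gcd(5, 3) = 1
Since 1 divides 2, solutions exist.

Step 2: Apply extended Euclidean algorithm to find gcd.
We find integers such that 5*x0 + 3*y0 = 1

Step 3: Scale the particular solution.
Multiply by 2/1 = 2:
i = -2, j = 4

Step 4: Verify.
5*(-2) + 3*(4) = 2 = 2 ✓

i = -2, j = 4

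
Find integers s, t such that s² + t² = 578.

We need to find integers s, t > 0 such that s² + t² = 578.
Trying s = 7: t² = 578 - 7² = 578 - 49 = 529
t = 23
Check: 7² + 23² = 49 + 529 = 578 ✓

578 = 7² + 23²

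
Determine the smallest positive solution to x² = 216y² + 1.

We seek the smallest positive integers (x, y) with x² - 216y² = 1, i.e., x² = 216y² + 1.
Try successive y values:
y = 1: x² = 216·1² + 1 = 217, not a perfect square
y = 2: x² = 216·2² + 1 = 865, not a perfect square
y = 3: x² = 216·3² + 1 = 1945, not a perfect square
... continuing the search (or via continued fractions) ...
y = 33: x² = 216·33² + 1 = 235225, x = 485 ✓

Verify: 485² - 216·33² = 235225 - 235224 = 1 ✓

x = 485, y = 33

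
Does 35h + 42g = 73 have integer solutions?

Step 1: Compute gcd(35, 42).
gcd(35, 42) = 7

Step 2: Check divisibility.
Does 7 divide 73? 73 = 7 x 10 + 3, so no.

By the theorem on linear Diophantine equations, 35h + 42g = 73 has integer solutions if and only if gcd(35, 42) divides 73. Since 7 does not divide 73, no solutions exist.

No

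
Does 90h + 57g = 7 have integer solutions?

Step 1: Compute gcd(90, 57).
gcd(90, 57) = 3

Step 2: Check divisibility.
Does 3 divide 7? 7 = 3 x 2 + 1, so no.

By the theorem on linear Diophantine equations, 90h + 57g = 7 has integer solutions if and only if gcd(90, 57) divides 7. Since 3 does not divide 7, no solutions exist.

No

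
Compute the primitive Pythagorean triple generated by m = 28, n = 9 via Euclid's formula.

a = m² - n² = 28² - 9² = 784 - 81 = 703
b = 2mn = 2·28·9 = 504
c = m² + n² = 784 + 81 = 865
Verify: 703² + 504² = 494209 + 254016 = 748225 = 865² ✓

(703, 504, 865)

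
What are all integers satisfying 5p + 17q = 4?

Step 1: Compute gcd(5, 17) = 1.
Since 1 divides 4, solutions exist.

Step 2: Find a particular solution using extended Euclidean algorithm.
We get p₀ = 28, q₀ = -8.
Check: 5*28 + 17*-8 = 4 = 4 ✓

Step 3: Write the general solution.
p = 28 + (17/1)t = 28 + 17t
q = -8 - (5/1)t = -8 - 5t
for any integer t.

p = 28 + 17t, q = -8 - 5t for integer t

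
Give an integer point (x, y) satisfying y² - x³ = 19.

Try small integer x values and check whether x³ + 19 is a perfect square.
x = 5: x³ + 19 = 5³ + 19 = 125 + 19 = 144
Is 144 a perfect square? 12² = 144 ✓
So (x, y) = (5, 12) is a solution.

x = 5, y = 12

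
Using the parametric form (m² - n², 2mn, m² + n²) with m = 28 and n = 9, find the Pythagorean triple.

a = m² - n² = 28² - 9² = 784 - 81 = 703
b = 2mn = 2·28·9 = 504
c = m² + n² = 784 + 81 = 865
Verify: 703² + 504² = 494209 + 254016 = 748225 = 865² ✓

(703, 504, 865)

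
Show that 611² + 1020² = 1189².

Compute a² + b² = 611² + 1020² = 373321 + 1040400 = 1413721
Compute c² = 1189² = 1413721
Since 1413721 = 1413721, confirmed.

Yes, it is a Pythagorean triple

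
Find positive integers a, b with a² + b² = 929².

We need a² + b² = 929² = 863041.
Trying: 129² + 920² = 16641 + 846400 = 863041 ✓

(129, 920, 929)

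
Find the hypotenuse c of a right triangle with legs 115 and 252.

c² = a² + b² = 115² + 252² = 13225 + 63504 = 76729
c = 277

277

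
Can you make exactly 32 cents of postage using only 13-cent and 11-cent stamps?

We need non-negative x, y with 13x + 11y = 32.
gcd(13, 11) = 1 divides 32, so integer solutions exist, but checking x = 0..2 shows none with y ≥ 0.
So 32 cannot be made with non-negative stamp counts.

No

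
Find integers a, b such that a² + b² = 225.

We need to find integers a, b > 0 such that a² + b² = 225.
Trying a = 9: b² = 225 - 9² = 225 - 81 = 144
b = 12
Check: 9² + 12² = 81 + 144 = 225 ✓

225 = 9² + 12²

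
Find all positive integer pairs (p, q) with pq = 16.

The positive divisors of 16 are: 1, 2, 4, 8, 16.
Each divisor d gives the pair (d, 16/d):
(1, 16), (2, 8), (4, 4), (8, 2), (16, 1)

(1, 16), (2, 8), (4, 4), (8, 2), (16, 1)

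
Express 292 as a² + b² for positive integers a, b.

We need to find integers a, b > 0 such that a² + b² = 292.
Trying a = 6: b² = 292 - 6² = 292 - 36 = 256
b = 16
Check: 6² + 16² = 36 + 256 = 292 ✓

292 = 6² + 16²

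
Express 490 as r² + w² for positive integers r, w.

We need to find integers r, w > 0 such that r² + w² = 490.
Trying r = 7: w² = 490 - 7² = 490 - 49 = 441
w = 21
Check: 7² + 21² = 49 + 441 = 490 ✓

490 = 7² + 21²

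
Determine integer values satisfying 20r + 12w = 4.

Step 1: Check solvability.
gcd(20, 12) = 4
Since 4 divides 4, solutions exist.

Step 2: Apply extended Euclidean algorithm to find gcd.
We find integers such that 20*x0 + 12*y0 = 4

Step 3: Scale the particular solution.
Multiply by 4/4 = 1:
r = -1, w = 2

Step 4: Verify.
20*(-1) + 12*(2) = 4 = 4 ✓

r = -1, w = 2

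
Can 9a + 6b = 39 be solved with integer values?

Step 1: Compute gcd(9, 6).
gcd(9, 6) = 3

Step 2: Check divisibility.
Does 3 divide 39? 39 = 3 x 13, so yes.

By the theorem on linear Diophantine equations, 9a + 6b = 39 has integer solutions if and only if gcd(9, 6) divides 39. Since 3 | 39, solutions exist.

Yes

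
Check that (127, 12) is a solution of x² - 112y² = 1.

Compute x² = 127² = 16129
Compute 112y² = 112·12² = 112·144 = 16128
x² - 112y² = 16129 - 16128 = 1
Since this equals 1, (127, 12) is a solution.

Yes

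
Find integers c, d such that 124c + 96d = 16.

Step 1: Check solvability.
gcd(124, 96) = 4
Since 4 divides 16, solutions exist.

Step 2: Apply extended Euclidean algorithm to find gcd.
We find integers such that 124*x0 + 96*y0 = 4

Step 3: Scale the particular solution.
Multiply by 16/4 = 4:
c = 28, d = -36

Step 4: Verify.
124*(28) + 96*(-36) = 16 = 16 ✓

c = 28, d = -36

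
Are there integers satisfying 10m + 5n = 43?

Step 1: Compute gcd(10, 5).
gcd(10, 5) = 5

Step 2: Check divisibility.
Does 5 divide 43? 43 = 5 x 8 + 3, so no.

By the theorem on linear Diophantine equations, 10m + 5n = 43 has integer solutions if and only if gcd(10, 5) divides 43. Since 5 does not divide 43, no solutions exist.

No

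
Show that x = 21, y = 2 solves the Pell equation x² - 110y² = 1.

Compute x² = 21² = 441
Compute 110y² = 110·2² = 110·4 = 440
x² - 110y² = 441 - 440 = 1
Since this equals 1, (21, 2) is a solution.

Yes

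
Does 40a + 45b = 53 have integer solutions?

Step 1: Compute gcd(40, 45).
gcd(40, 45) = 5

Step 2: Check divisibility.
Does 5 divide 53? 53 = 5 x 10 + 3, so no.

By the theorem on linear Diophantine equations, 40a + 45b = 53 has integer solutions if and only if gcd(40, 45) divides 53. Since 5 does not divide 53, no solutions exist.

No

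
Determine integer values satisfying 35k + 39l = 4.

Step 1: Check solvability.
gcd(35, 39) = 1
Since 1 divides 4, solutions exist.

Step 2: Apply extended Euclidean algorithm to find gcd.
We find integers such that 35*x0 + 39*y0 = 1

Step 3: Scale the particular solution.
Multiply by 4/1 = 4:
k = -40, l = 36

Step 4: Verify.
35*(-40) + 39*(36) = 4 = 4 ✓

k = -40, l = 36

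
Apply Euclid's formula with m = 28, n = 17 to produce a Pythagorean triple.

a = m² - n² = 28² - 17² = 784 - 289 = 495
b = 2mn = 2·28·17 = 952
c = m² + n² = 784 + 289 = 1073
Verify: 495² + 952² = 245025 + 906304 = 1151329 = 1073² ✓

(495, 952, 1073)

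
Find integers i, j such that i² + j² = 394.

We need to find integers i, j > 0 such that i² + j² = 394.
Trying i = 13: j² = 394 - 13² = 394 - 169 = 225
j = 15
Check: 13² + 15² = 169 + 225 = 394 ✓

394 = 13² + 15²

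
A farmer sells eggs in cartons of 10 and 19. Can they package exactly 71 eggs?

We need non-negative a, b with 10a + 19b = 71.
gcd(10, 19) = 1 divides 71, but no a in [0, 7] gives non-negative b.

No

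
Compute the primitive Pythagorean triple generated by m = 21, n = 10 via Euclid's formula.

a = m² - n² = 441 - 100 = 341
b = 2mn = 2·21·10 = 420
c = m² + n² = 441 + 100 = 541
Verify: 341² + 420² = 116281 + 176400 = 292681 = 541² ✓

(341, 420, 541)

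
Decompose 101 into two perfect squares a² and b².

We need to find integers a, b > 0 such that a² + b² = 101.
Trying a = 1: b² = 101 - 1² = 101 - 1 = 100
b = 10
Check: 1² + 10² = 1 + 100 = 101 ✓

101 = 1² + 10²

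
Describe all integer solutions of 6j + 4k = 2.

Step 1: Compute gcd(6, 4) = 2.
Since 2 divides 2, solutions exist.

Step 2: Find a particular solution using extended Euclidean algorithm.
We get j₀ = 1, k₀ = -1.
Check: 6*1 + 4*-1 = 2 = 2 ✓

Step 3: Write the general solution.
j = 1 + (4/2)t = 1 + 2t
k = -1 - (6/2)t = -1 - 3t
for any integer t.

j = 1 + 2t, k = -1 - 3t for integer t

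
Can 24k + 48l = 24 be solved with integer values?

Step 1: Compute gcd(24, 48).
gcd(24, 48) = 24

Step 2: Check divisibility.
Does 24 divide 24? 24 = 24 x 1, so yes.

By the theorem on linear Diophantine equations, 24k + 48l = 24 has integer solutions if and only if gcd(24, 48) divides 24. Since 24 | 24, solutions exist.

Yes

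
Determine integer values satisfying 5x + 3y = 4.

Step 1: Check solvability.
gcd(5, 3) = 1
Since 1 divides 4, solutions exist.

Step 2: Apply extended Euclidean algorithm to find gcd.
We find integers such that 5*x0 + 3*y0 = 1

Step 3: Scale the particular solution.
Multiply by 4/1 = 4:
x = -4, y = 8

Step 4: Verify.
5*(-4) + 3*(8) = 4 = 4 ✓

x = -4, y = 8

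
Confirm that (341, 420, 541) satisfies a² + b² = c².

Compute a² + b² = 341² + 420² = 116281 + 176400 = 292681
Compute c² = 541² = 292681
Since 292681 = 292681, confirmed.

Yes, it is a Pythagorean triple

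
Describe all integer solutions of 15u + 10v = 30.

Step 1: Compute gcd(15, 10) = 5.
Since 5 divides 30, solutions exist.

Step 2: Find a particular solution using extended Euclidean algorithm.
We get u₀ = 6, v₀ = -6.
Check: 15*6 + 10*-6 = 30 = 30 ✓

Step 3: Write the general solution.
u = 6 + (10/5)t = 6 + 2t
v = -6 - (15/5)t = -6 - 3t
for any integer t.

u = 6 + 2t, v = -6 - 3t for integer t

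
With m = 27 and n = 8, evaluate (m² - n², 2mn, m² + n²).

a = m² - n² = 729 - 64 = 665
b = 2mn = 2·27·8 = 432
c = m² + n² = 729 + 64 = 793
Verify: 665² + 432² = 442225 + 186624 = 628849 = 793² ✓

(665, 432, 793)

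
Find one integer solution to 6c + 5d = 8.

Step 1: Check solvability.
gcd(6, 5) = 1
Since 1 divides 8, solutions exist.

Step 2: Apply extended Euclidean algorithm to find gcd.
We find integers such that 6*x0 + 5*y0 = 1

Step 3: Scale the particular solution.
Multiply by 8/1 = 8:
c = 8, d = -8

Step 4: Verify.
6*(8) + 5*(-8) = 8 = 8 ✓

c = 8, d = -8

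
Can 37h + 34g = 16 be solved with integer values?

Step 1: Compute gcd(37, 34).
gcd(37, 34) = 1

Step 2: Check divisibility.
Does 1 divide 16? 16 = 1 x 16, so yes.

By the theorem on linear Diophantine equations, 37h + 34g = 16 has integer solutions if and only if gcd(37, 34) divides 16. Since 1 | 16, solutions exist.

Yes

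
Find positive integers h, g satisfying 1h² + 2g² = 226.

Try small values of h and check whether (226 - 1h²)/2 is a perfect square.
h = 8: 1·8² = 64, so 2g² = 226 - 64 = 162, giving g² = 81, g = 9.
Check: 1·8² + 2·9² = 64 + 162 = 226 ✓

h = 8, g = 9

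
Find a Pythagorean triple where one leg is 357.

We need the other leg and hypotenuse such that 357² + x² = c².
Take x = 76, c = 365: 357² + 76² = 127449 + 5776 = 133225 = 365² ✓
Triple: (357, 76, 365)

(357, 76, 365)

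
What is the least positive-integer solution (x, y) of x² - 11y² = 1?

We seek the smallest positive integers (x, y) with x² - 11y² = 1, i.e., x² = 11y² + 1.
Try successive y values:
y = 1: x² = 11·1² + 1 = 12, not a perfect square
y = 2: x² = 11·2² + 1 = 45, not a perfect square
y = 3: x² = 11·3² + 1 = 100, x = 10 ✓

Verify: 10² - 11·3² = 100 - 99 = 1 ✓

x = 10, y = 3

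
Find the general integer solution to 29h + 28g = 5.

Step 1: Compute gcd(29, 28) = 1.
Since 1 divides 5, solutions exist.

Step 2: Find a particular solution using extended Euclidean algorithm.
We get h₀ = 5, g₀ = -5.
Check: 29*5 + 28*-5 = 5 = 5 ✓

Step 3: Write the general solution.
h = 5 + (28/1)t = 5 + 28t
g = -5 - (29/1)t = -5 - 29t
for any integer t.

h = 5 + 28t, g = -5 - 29t for integer t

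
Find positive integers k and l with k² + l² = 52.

We need to find integers k, l > 0 such that k² + l² = 52.
Trying k = 4: l² = 52 - 4² = 52 - 16 = 36
l = 6
Check: 4² + 6² = 16 + 36 = 52 ✓

52 = 4² + 6²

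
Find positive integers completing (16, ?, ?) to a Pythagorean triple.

We need the other leg and hypotenuse such that 16² + x² = c².
Take x = 63, c = 65: 16² + 63² = 256 + 3969 = 4225 = 65² ✓
Triple: (63, 16, 65)

(63, 16, 65)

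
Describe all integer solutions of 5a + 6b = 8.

Step 1: Compute gcd(5, 6) = 1.
Since 1 divides 8, solutions exist.

Step 2: Find a particular solution using extended Euclidean algorithm.
We get a₀ = -8, b₀ = 8.
Check: 5*-8 + 6*8 = 8 = 8 ✓

Step 3: Write the general solution.
a = -8 + (6/1)t = -8 + 6t
b = 8 - (5/1)t = 8 - 5t
for any integer t.

a = -8 + 6t, b = 8 - 5t for integer t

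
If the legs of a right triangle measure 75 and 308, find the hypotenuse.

c² = a² + b² = 75² + 308² = 5625 + 94864 = 100489
c = 317

317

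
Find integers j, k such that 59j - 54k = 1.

Step 1: Check solvability.
gcd(59, 54) = 1
Since 1 divides 1, solutions exist.

Step 2: Apply extended Euclidean algorithm to find gcd.
We find integers such that 59*x0 + 54*y0 = 1

Step 3: Scale the particular solution.
Multiply by 1/1 = 1:
j = 11, k = 12

Step 4: Verify.
59*(11) - 54*(12) = 1 = 1 ✓

j = 11, k = 12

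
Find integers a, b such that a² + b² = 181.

We need to find integers a, b > 0 such that a² + b² = 181.
Trying a = 9: b² = 181 - 9² = 181 - 81 = 100
b = 10
Check: 9² + 10² = 81 + 100 = 181 ✓

181 = 9² + 10²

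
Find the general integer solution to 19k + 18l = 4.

Step 1: Compute gcd(19, 18) = 1.
Since 1 divides 4, solutions exist.

Step 2: Find a particular solution using extended Euclidean algorithm.
We get k₀ = 4, l₀ = -4.
Check: 19*4 + 18*-4 = 4 = 4 ✓

Step 3: Write the general solution.
k = 4 + (18/1)t = 4 + 18t
l = -4 - (19/1)t = -4 - 19t
for any integer t.

k = 4 + 18t, l = -4 - 19t for integer t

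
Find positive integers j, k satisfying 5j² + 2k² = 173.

Try small values of j and check whether (173 - 5j²)/2 is a perfect square.
j = 3: 5·3² = 45, so 2k² = 173 - 45 = 128, giving k² = 64, k = 8.
Check: 5·3² + 2·8² = 45 + 128 = 173 ✓

j = 3, k = 8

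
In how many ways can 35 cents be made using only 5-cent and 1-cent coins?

We need non-negative integers (x, y) with 5x + 1y = 35.
For each x from 0 to 7, check if (35 - 5x) is a non-negative multiple of 1.
Solutions (x, y): (0,35), (1,30), (2,25), (3,20), ...
Count: 8

8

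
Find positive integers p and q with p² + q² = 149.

We need to find integers p, q > 0 such that p² + q² = 149.
Trying p = 7: q² = 149 - 7² = 149 - 49 = 100
q = 10
Check: 7² + 10² = 49 + 100 = 149 ✓

149 = 7² + 10²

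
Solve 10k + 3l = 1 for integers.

Step 1: Check solvability.
gcd(10, 3) = 1
Since 1 divides 1, solutions exist.

Step 2: Apply extended Euclidean algorithm to find gcd.
We find integers such that 10*x0 + 3*y0 = 1

Step 3: Scale the particular solution.
Multiply by 1/1 = 1:
k = 1, l = -3

Step 4: Verify.
10*(1) + 3*(-3) = 1 = 1 ✓

k = 1, l = -3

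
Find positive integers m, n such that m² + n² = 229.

Search for m with 229 - m² a perfect square.
m = 2: 229 - 2² = 229 - 4 = 225 = 15² ✓
So m = 2, n = 15.

m = 2, n = 15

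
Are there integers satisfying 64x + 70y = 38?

Step 1: Compute gcd(64, 70).
gcd(64, 70) = 2

Step 2: Check divisibility.
Does 2 divide 38? 38 = 2 x 19, so yes.

By the theorem on linear Diophantine equations, 64x + 70y = 38 has integer solutions if and only if gcd(64, 70) divides 38. Since 2 | 38, solutions exist.

Yes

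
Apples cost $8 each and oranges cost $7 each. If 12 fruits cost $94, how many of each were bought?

Let a = apples, o = oranges.
a + o = 12
8a + 7o = 94
Substitute o = 12 - a:
8a + 7(12 - a) = 94
(8 - 7)a = 94 - 84
1a = 10
a = 10, o = 12 - 10 = 2

Apples: 10, Oranges: 2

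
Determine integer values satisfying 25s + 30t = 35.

Step 1: Check solvability.
gcd(25, 30) = 5
Since 5 divides 35, solutions exist.

Step 2: Apply extended Euclidean algorithm to find gcd.
We find integers such that 25*x0 + 30*y0 = 5

Step 3: Scale the particular solution.
Multiply by 35/5 = 7:
s = -7, t = 7

Step 4: Verify.
25*(-7) + 30*(7) = 35 = 35 ✓

s = -7, t = 7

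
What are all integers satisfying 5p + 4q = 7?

Step 1: Compute gcd(5, 4) = 1.
Since 1 divides 7, solutions exist.

Step 2: Find a particular solution using extended Euclidean algorithm.
We get p₀ = 7, q₀ = -7.
Check: 5*7 + 4*-7 = 7 = 7 ✓

Step 3: Write the general solution.
p = 7 + (4/1)t = 7 + 4t
q = -7 - (5/1)t = -7 - 5t
for any integer t.

p = 7 + 4t, q = -7 - 5t for integer t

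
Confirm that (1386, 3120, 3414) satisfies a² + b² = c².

Compute a² + b² = 1386² + 3120² = 1920996 + 9734400 = 11655396
Compute c² = 3414² = 11655396
Since 11655396 = 11655396, confirmed.

Yes, it is a Pythagorean triple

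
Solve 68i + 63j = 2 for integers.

Step 1: Check solvability.
gcd(68, 63) = 1
Since 1 divides 2, solutions exist.

Step 2: Apply extended Euclidean algorithm to find gcd.
We find integers such that 68*x0 + 63*y0 = 1

Step 3: Scale the particular solution.
Multiply by 2/1 = 2:
i = -50, j = 54

Step 4: Verify.
68*(-50) + 63*(54) = 2 = 2 ✓

i = -50, j = 54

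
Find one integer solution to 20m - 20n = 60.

Step 1: Check solvability.
gcd(20, 20) = 20
Since 20 divides 60, solutions exist.

Step 2: Apply extended Euclidean algorithm to find gcd.
We find integers such that 20*x0 + 20*y0 = 20

Step 3: Scale the particular solution.
Multiply by 60/20 = 3:
m = 0, n = -3

Step 4: Verify.
20*(0) - 20*(-3) = 60 = 60 ✓

m = 0, n = -3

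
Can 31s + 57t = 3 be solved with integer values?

Step 1: Compute gcd(31, 57).
gcd(31, 57) = 1

Step 2: Check divisibility.
Does 1 divide 3? 3 = 1 x 3, so yes.

By the theorem on linear Diophantine equations, 31s + 57t = 3 has integer solutions if and only if gcd(31, 57) divides 3. Since 1 | 3, solutions exist.

Yes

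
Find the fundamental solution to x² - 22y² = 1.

We seek the smallest positive integers (x, y) with x² - 22y² = 1, i.e., x² = 22y² + 1.
Try successive y values:
y = 1: x² = 22·1² + 1 = 23, not a perfect square
y = 2: x² = 22·2² + 1 = 89, not a perfect square
y = 3: x² = 22·3² + 1 = 199, not a perfect square
... continuing the search (or via continued fractions) ...
y = 42: x² = 22·42² + 1 = 38809, x = 197 ✓

Verify: 197² - 22·42² = 38809 - 38808 = 1 ✓

x = 197, y = 42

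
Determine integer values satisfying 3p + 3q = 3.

Step 1: Check solvability.
gcd(3, 3) = 3
Since 3 divides 3, solutions exist.

Step 2: Apply extended Euclidean algorithm to find gcd.
We find integers such that 3*x0 + 3*y0 = 3

Step 3: Scale the particular solution.
Multiply by 3/3 = 1:
p = 0, q = 1

Step 4: Verify.
3*(0) + 3*(1) = 3 = 3 ✓

p = 0, q = 1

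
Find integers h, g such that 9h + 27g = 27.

Step 1: Check solvability.
gcd(9, 27) = 9
Since 9 divides 27, solutions exist.

Step 2: Apply extended Euclidean algorithm to find gcd.
We find integers such that 9*x0 + 27*y0 = 9

Step 3: Scale the particular solution.
Multiply by 27/9 = 3:
h = 3, g = 0

Step 4: Verify.
9*(3) + 27*(0) = 27 = 27 ✓

h = 3, g = 0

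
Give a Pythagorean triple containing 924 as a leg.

We need the other leg and hypotenuse such that 924² + x² = c².
Take x = 1305, c = 1599: 924² + 1305² = 853776 + 1703025 = 2556801 = 1599² ✓
Triple: (1305, 924, 1599)

(1305, 924, 1599)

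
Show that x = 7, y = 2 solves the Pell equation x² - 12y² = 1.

Compute x² = 7² = 49
Compute 12y² = 12·2² = 12·4 = 48
x² - 12y² = 49 - 48 = 1
Since this equals 1, (7, 2) is a solution.

Yes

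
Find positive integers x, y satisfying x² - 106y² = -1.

We need x² = 106y² - 1. Try successive y:
y = 1: x² = 106·1² - 1 = 105, not a perfect square
y = 2: x² = 106·2² - 1 = 423, not a perfect square
y = 3: x² = 106·3² - 1 = 953, not a perfect square
...
y = 389: x² = 106·389² - 1 = 16040025 = 4005² ✓
Check: 4005² - 106·389² = 16040025 - 16040026 = -1 ✓

x = 4005, y = 389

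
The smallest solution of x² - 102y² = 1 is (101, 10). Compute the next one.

Solutions to x² - Dy² = 1 are generated by powers of (x₀ + y₀√D).
The next solution satisfies x₁ + y₁√102 = (x₀ + y₀√102)², giving:
x₁ = x₀² + 102y₀² = 101² + 102·10² = 10201 + 10200 = 20401
y₁ = 2x₀y₀ = 2·101·10 = 2020

Verify: 20401² - 102·2020² = 416200801 - 416200800 = 1 ✓

x = 20401, y = 2020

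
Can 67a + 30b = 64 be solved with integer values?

Step 1: Compute gcd(67, 30).
gcd(67, 30) = 1

Step 2: Check divisibility.
Does 1 divide 64? 64 = 1 x 64, so yes.

By the theorem on linear Diophantine equations, 67a + 30b = 64 has integer solutions if and only if gcd(67, 30) divides 64. Since 1 | 64, solutions exist.

Yes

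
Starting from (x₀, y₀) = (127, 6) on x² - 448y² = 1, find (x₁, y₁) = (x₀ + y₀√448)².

Solutions to x² - Dy² = 1 are generated by powers of (x₀ + y₀√D).
The next solution satisfies x₁ + y₁√448 = (x₀ + y₀√448)², giving:
x₁ = x₀² + 448y₀² = 127² + 448·6² = 16129 + 16128 = 32257
y₁ = 2x₀y₀ = 2·127·6 = 1524

Verify: 32257² - 448·1524² = 1040514049 - 1040514048 = 1 ✓

x = 32257, y = 1524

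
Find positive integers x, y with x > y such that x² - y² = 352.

Factor: x² - y² = (x+y)(x-y) = 352.
We need two factors of 352 with the same parity.
Use x+y = 176 and x-y = 2 (product 176·2 = 352).
Adding: 2x = 178, so x = 89.
Subtracting: 2y = 174, so y = 87.
Check: 89² - 87² = 7921 - 7569 = 352 ✓

x = 89, y = 87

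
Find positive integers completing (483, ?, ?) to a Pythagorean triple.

We need the other leg and hypotenuse such that 483² + x² = c².
Take x = 44, c = 485: 483² + 44² = 233289 + 1936 = 235225 = 485² ✓
Triple: (483, 44, 485)

(483, 44, 485)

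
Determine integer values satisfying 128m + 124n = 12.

Step 1: Check solvability.
gcd(128, 124) = 4
Since 4 divides 12, solutions exist.

Step 2: Apply extended Euclidean algorithm to find gcd.
We find integers such that 128*x0 + 124*y0 = 4

Step 3: Scale the particular solution.
Multiply by 12/4 = 3:
m = 3, n = -3

Step 4: Verify.
128*(3) + 124*(-3) = 12 = 12 ✓

m = 3, n = -3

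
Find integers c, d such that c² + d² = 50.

We need to find integers c, d > 0 such that c² + d² = 50.
Trying c = 1: d² = 50 - 1² = 50 - 1 = 49
d = 7
Check: 1² + 7² = 1 + 49 = 50 ✓

50 = 1² + 7²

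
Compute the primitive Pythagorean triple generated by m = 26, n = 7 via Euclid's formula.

a = m² - n² = 676 - 49 = 627
b = 2mn = 2·26·7 = 364
c = m² + n² = 676 + 49 = 725
Verify: 627² + 364² = 393129 + 132496 = 525625 = 725² ✓

(627, 364, 725)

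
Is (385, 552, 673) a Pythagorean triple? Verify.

Compute a² + b² = 385² + 552² = 148225 + 304704 = 452929
Compute c² = 673² = 452929
Since 452929 = 452929, confirmed.

Yes, it is a Pythagorean triple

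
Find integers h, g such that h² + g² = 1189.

We need to find integers h, g > 0 such that h² + g² = 1189.
Trying h = 10: g² = 1189 - 10² = 1189 - 100 = 1089
g = 33
Check: 10² + 33² = 100 + 1089 = 1189 ✓

1189 = 10² + 33²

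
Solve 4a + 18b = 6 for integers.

Step 1: Check solvability.
gcd(4, 18) = 2
Since 2 divides 6, solutions exist.

Step 2: Apply extended Euclidean algorithm to find gcd.
We find integers such that 4*x0 + 18*y0 = 2

Step 3: Scale the particular solution.
Multiply by 6/2 = 3:
a = -12, b = 3

Step 4: Verify.
4*(-12) + 18*(3) = 6 = 6 ✓

a = -12, b = 3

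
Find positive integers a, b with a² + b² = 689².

We need a² + b² = 689² = 474721.
Trying: 561² + 400² = 314721 + 160000 = 474721 ✓

(561, 400, 689)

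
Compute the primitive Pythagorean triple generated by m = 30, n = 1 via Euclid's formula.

a = m² - n² = 900 - 1 = 899
b = 2mn = 2·30·1 = 60
c = m² + n² = 900 + 1 = 901
Verify: 899² + 60² = 808201 + 3600 = 811801 = 901² ✓

(899, 60, 901)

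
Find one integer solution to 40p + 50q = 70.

Step 1: Check solvability.
gcd(40, 50) = 10
Since 10 divides 70, solutions exist.

Step 2: Apply extended Euclidean algorithm to find gcd.
We find integers such that 40*x0 + 50*y0 = 10

Step 3: Scale the particular solution.
Multiply by 70/10 = 7:
p = -7, q = 7

Step 4: Verify.
40*(-7) + 50*(7) = 70 = 70 ✓

p = -7, q = 7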